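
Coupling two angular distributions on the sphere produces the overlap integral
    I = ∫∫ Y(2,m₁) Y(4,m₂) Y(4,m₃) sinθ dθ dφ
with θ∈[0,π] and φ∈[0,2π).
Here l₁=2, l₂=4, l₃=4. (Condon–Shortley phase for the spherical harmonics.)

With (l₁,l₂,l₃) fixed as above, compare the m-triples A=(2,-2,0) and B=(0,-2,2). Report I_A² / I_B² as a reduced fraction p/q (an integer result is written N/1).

135/16

l's match ⇒ only the (l;m) 3-j factors differ between A and B.
A: triangle coeff Δ(2,4,4) = 1/13860; Σ_t [0,0]: t=0:+1/192 = 1/192; (3j)²=3/77 [(2 4 4; 2 -2 0)], sign=+1
B: triangle coeff Δ(2,4,4) = 1/13860; Σ_t [0,2]: t=0:+1/192 t=1:−1/120 t=2:+1/2880 = -1/360; (3j)²=16/3465 [(2 4 4; 0 -2 2)], sign=-1
I_A²/I_B² = (3/77)/(16/3465) = 135/16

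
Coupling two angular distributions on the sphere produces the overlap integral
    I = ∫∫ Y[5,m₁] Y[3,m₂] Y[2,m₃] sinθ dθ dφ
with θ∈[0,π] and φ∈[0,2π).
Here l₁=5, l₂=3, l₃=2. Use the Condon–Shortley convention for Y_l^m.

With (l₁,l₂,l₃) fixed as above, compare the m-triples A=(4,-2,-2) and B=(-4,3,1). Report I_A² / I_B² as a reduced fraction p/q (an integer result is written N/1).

3/2

Same 5,3,2: normalisation and zero-m 3j drop out of the ratio.
A: Δ: 6! 4! 0! / 11! → 1/2310; sum: t=1:−1/2880 = -1/2880; 3j²(5 3 2; 4 -2 -2) = Δ·Π!·Σ² = 3/55  (sign -1)
B: Δ: 6! 4! 0! / 11! → 1/2310; sum: t=6:+1/4320 = 1/4320; 3j²(5 3 2; -4 3 1) = Δ·Π!·Σ² = 2/55  (sign -1)
I_A²/I_B² = (3/55)/(2/55) = 3/2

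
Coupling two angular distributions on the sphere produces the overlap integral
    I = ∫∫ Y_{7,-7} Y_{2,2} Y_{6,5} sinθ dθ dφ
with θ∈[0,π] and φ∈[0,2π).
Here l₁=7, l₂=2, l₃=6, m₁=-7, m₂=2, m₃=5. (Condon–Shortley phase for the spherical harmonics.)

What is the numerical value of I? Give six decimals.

0.000000

l₁+l₂+l₃=15 is odd: 3j(l;000)=0 ⇒ I=0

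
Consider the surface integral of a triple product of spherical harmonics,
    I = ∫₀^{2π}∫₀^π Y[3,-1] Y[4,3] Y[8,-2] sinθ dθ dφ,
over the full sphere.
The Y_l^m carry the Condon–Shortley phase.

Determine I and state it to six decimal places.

l₃=8 ∉ [1,7] — triangle fails ⇒ I = 0

0.000000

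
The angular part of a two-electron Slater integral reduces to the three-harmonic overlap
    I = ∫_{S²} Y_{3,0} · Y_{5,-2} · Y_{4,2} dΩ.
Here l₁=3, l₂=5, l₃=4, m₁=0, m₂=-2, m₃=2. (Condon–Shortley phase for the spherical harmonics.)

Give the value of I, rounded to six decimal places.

Checks pass: Σm=0; 12 even; l₃=4∈[2,8].
(2·3+1)(2·5+1)(2·4+1) = 693
Δ: 4! 2! 6! / 13! → 1/180180
sum: t=1:−1/576 t=2:+1/144 t=3:−1/576 = 1/288
3j²(3 5 4; 0 0 0) = Δ·Π!·Σ² = 20/1001  (sign +1)
sum: t=1:−1/576 t=2:+1/480 t=3:−1/8640 = 1/4320
3j²(3 5 4; 0 -2 2) = Δ·Π!·Σ² = 1/2145  (sign +1)
combine: 4πI² = 693·20/1001·1/2145 = 12/1859
take √, sign +1: I = 0.02266449

0.022664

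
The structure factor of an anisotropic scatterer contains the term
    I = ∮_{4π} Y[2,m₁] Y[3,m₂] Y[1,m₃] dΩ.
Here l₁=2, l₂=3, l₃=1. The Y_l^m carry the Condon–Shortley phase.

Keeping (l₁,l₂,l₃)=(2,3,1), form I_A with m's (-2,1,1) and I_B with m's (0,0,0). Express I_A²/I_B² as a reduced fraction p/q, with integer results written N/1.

l's match ⇒ only the (l;m) 3-j factors differ between A and B.
A: triangle coeff Δ(2,3,1) = 1/105; Σ_t [4,4]: t=4:+1/48 = 1/48; (3j)²=1/105 [(2 3 1; -2 1 1)], sign=+1
B: triangle coeff Δ(2,3,1) = 1/105; Σ_t [2,2]: t=2:+1/4 = 1/4; (3j)²=3/35 [(2 3 1; 0 0 0)], sign=-1
I_A²/I_B² = (1/105)/(3/35) = 1/9

1/9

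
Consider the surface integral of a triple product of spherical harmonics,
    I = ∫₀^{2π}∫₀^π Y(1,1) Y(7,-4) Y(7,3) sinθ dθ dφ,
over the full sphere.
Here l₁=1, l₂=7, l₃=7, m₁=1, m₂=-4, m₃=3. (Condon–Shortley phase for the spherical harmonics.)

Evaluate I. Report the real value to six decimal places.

0.000000

Σlᵢ=15 odd — θ-integrand is odd under cosθ→−cosθ; I=0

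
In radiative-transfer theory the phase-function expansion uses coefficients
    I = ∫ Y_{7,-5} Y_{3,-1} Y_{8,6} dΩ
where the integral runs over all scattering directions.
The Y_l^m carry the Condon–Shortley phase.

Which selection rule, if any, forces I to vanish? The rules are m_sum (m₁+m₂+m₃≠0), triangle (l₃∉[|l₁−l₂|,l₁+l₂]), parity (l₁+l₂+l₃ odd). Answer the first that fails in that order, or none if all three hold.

azimuthal sum: -5 − 1 + 6 = 0  ✓
4 ≤ 8 ≤ 10 (triangle on l)  ✓
L = 7 + 3 + 8 = 18 (even)  ✓

none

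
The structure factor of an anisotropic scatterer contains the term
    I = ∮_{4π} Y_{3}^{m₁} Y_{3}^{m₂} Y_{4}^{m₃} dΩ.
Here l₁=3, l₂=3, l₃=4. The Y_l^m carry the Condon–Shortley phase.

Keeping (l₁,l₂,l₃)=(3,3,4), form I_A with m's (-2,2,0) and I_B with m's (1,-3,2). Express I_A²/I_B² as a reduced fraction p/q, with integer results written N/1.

49/54

Shared (l₁,l₂,l₃)=(3,3,4): N and (l;000)² cancel in I_A²/I_B².
A: Δ = 2!·4!·4!/11! = 1/34650; Racah Σ t=1..2: t=1:−1/576 t=2:+1/72 = 7/576; ⇒ 3j(3 3 4; -2 2 0)² = 7/198, sgn +1
B: Δ = 2!·4!·4!/11! = 1/34650; Racah Σ t=0..0: t=0:+1/192 = 1/192; ⇒ 3j(3 3 4; 1 -3 2)² = 3/77, sgn +1
I_A²/I_B² = (7/198)/(3/77) = 49/54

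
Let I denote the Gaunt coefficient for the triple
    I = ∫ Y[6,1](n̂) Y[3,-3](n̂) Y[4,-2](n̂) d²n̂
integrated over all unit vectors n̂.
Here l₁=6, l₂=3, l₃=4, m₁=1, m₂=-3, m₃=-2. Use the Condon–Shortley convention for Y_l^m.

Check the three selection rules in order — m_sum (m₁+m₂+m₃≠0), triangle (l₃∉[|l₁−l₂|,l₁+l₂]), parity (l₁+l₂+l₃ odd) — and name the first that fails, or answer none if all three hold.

m_sum

azimuthal sum: 1 − 3 − 2 = -4  ✗
3 ≤ 4 ≤ 9 (triangle on l)
L = 6 + 3 + 4 = 13 (odd)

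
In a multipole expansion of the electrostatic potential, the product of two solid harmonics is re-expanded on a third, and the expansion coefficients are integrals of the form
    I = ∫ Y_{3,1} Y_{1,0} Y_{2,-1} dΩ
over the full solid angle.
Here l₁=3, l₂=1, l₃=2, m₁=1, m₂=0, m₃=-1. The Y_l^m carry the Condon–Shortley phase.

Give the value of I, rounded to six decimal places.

m-sum 0 ✓  L=6 even ✓  2≤2≤4 ✓
Π(2lᵢ+1) = 7×3×5 = 105
triangle coeff Δ(3,1,2) = 1/105
Σ_t [1,1]: t=1:−1/4 = -1/4
(3j)²=3/35 [(3 1 2; 0 0 0)], sign=-1
Σ_t [1,1]: t=1:−1/6 = -1/6
(3j)²=8/105 [(3 1 2; 1 0 -1)], sign=+1
⇒ 4πI² = 24/35
I = (-1)√(24/35/(4π)) = -0.23359668

-0.233597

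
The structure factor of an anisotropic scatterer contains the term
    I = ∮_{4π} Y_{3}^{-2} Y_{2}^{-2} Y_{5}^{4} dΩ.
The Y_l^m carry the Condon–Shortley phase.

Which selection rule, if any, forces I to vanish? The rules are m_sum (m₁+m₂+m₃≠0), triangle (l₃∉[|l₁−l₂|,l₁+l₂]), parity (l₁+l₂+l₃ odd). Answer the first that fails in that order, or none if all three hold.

none

Σmᵢ = 0  ✓
l₃∈[|l₁−l₂|,l₁+l₂]=[1,5], have l₃=5  ✓
Σlᵢ = 10 ⇒ even  ✓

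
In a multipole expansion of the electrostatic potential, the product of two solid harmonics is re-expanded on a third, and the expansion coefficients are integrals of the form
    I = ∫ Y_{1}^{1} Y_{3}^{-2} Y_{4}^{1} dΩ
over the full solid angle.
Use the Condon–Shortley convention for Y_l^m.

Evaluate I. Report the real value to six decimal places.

m-sum 0 ✓  L=8 even ✓  2≤4≤4 ✓
Π(2lᵢ+1) = 3×7×9 = 189
triangle coeff Δ(1,3,4) = 1/252
Σ_t [0,0]: t=0:+1/36 = 1/36
(3j)²=4/63 [(1 3 4; 0 0 0)], sign=+1
Σ_t [0,0]: t=0:+1/240 = 1/240
(3j)²=1/84 [(1 3 4; 1 -2 1)], sign=-1
⇒ 4πI² = 1/7
I = (-1)√(1/7/(4π)) = -0.10662181

-0.106622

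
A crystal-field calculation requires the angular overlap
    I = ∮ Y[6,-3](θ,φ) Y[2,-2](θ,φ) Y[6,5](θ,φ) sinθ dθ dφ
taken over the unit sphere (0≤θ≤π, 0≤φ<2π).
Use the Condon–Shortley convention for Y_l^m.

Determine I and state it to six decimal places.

Checks pass: Σm=0; 14 even; l₃=6∈[4,8].
(2·6+1)(2·2+1)(2·6+1) = 845
Δ: 2! 10! 2! / 15! → 1/90090
sum: t=0:+1/69120 t=1:−1/14400 t=2:+1/69120 = -7/172800
3j²(6 2 6; 0 0 0) = Δ·Π!·Σ² = 14/715  (sign -1)
sum: t=0:+1/1451520 = 1/1451520
3j²(6 2 6; -3 -2 5) = Δ·Π!·Σ² = 1/91  (sign -1)
combine: 4πI² = 845·14/715·1/91 = 2/11
take √, sign +1: I = 0.12028562

0.120286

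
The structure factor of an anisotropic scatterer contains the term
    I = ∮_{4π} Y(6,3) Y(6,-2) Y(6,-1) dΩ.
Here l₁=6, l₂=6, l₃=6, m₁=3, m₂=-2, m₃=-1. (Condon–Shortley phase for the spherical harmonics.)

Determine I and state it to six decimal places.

m-sum 0 ✓  L=18 even ✓  0≤6≤12 ✓
Π(2lᵢ+1) = 13×13×13 = 2197
triangle coeff Δ(6,6,6) = 1/325909584
Σ_t [0,6]: t=0:+1/373248000 t=1:−1/1728000 t=2:+1/110592 t=3:−1/46656 t=4:+1/110592 t=5:−1/1728000 t=6:+1/373248000 = -7/1555200
(3j)²=400/46189 [(6 6 6; 0 0 0)], sign=-1
Σ_t [0,3]: t=0:+1/1244160 t=1:−1/207360 t=2:+1/276480 t=3:−1/3110400 = -1/1382400
(3j)²=189/92378 [(6 6 6; 3 -2 -1)], sign=+1
⇒ 4πI² = 491400/12623809
I = (-1)√(491400/12623809/(4π)) = -0.05565670

-0.055657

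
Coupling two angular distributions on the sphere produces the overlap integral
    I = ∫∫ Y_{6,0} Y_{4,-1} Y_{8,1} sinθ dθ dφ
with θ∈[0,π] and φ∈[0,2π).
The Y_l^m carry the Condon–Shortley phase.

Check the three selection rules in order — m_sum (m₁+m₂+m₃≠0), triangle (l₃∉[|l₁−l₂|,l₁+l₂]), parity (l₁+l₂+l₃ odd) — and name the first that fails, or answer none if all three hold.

Σmᵢ = 0  ✓
l₃∈[|l₁−l₂|,l₁+l₂]=[2,10], have l₃=8  ✓
Σlᵢ = 18 ⇒ even  ✓

none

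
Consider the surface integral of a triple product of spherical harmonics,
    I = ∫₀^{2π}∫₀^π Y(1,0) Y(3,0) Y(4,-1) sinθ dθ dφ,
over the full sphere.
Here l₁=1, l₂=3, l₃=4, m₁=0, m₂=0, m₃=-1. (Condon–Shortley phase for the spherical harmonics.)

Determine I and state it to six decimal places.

Σmᵢ = -1 ≠ 0, so the φ-integral vanishes; I = 0

0.000000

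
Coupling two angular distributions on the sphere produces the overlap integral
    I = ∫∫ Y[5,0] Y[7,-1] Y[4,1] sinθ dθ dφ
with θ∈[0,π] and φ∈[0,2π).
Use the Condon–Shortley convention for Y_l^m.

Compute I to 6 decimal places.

-0.095611

Rules hold: Σm=0, L=16 even, 2≤4≤12.
N = 11·15·9 = 1485
Δ = 8!·2!·6!/17! = 1/6126120
Racah Σ t=3..5: t=3:−1/69120 t=4:+1/20736 t=5:−1/69120 = 1/51840
⇒ 3j(5 7 4; 0 0 0)² = 280/21879, sgn +1
Racah Σ t=3..5: t=3:−1/51840 t=4:+1/27648 t=5:−1/172800 = 23/2073600
⇒ 3j(5 7 4; 0 -1 1)² = 529/87516, sgn -1
4πI² = N·(3j₀)²·(3jₘ)² = 185150/1611753
I = -1·√(0.114875/4π) = -0.09561096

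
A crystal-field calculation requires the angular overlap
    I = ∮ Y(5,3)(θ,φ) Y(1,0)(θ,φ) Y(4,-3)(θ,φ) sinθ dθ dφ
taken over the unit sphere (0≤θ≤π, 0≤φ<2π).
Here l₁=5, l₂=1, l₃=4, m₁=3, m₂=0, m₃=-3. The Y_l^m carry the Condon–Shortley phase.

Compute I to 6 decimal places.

Checks pass: Σm=0; 10 even; l₃=4∈[4,6].
(2·5+1)(2·1+1)(2·4+1) = 297
Δ: 2! 8! 0! / 11! → 1/495
sum: t=1:−1/576 = -1/576
3j²(5 1 4; 0 0 0) = Δ·Π!·Σ² = 5/99  (sign -1)
sum: t=1:−1/5040 = -1/5040
3j²(5 1 4; 3 0 -3) = Δ·Π!·Σ² = 16/495  (sign +1)
combine: 4πI² = 297·5/99·16/495 = 16/33
take √, sign -1: I = -0.19642560

-0.196426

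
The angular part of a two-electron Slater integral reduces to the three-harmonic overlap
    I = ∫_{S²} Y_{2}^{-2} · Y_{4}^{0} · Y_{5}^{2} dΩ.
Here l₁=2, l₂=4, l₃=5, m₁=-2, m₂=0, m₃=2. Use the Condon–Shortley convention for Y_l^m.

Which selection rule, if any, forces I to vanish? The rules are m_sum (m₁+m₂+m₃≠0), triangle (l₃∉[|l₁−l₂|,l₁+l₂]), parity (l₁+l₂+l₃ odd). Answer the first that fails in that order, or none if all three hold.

parity

Σmᵢ = 0  ✓
l₃∈[|l₁−l₂|,l₁+l₂]=[2,6], have l₃=5  ✓
Σlᵢ = 11 ⇒ odd  ✗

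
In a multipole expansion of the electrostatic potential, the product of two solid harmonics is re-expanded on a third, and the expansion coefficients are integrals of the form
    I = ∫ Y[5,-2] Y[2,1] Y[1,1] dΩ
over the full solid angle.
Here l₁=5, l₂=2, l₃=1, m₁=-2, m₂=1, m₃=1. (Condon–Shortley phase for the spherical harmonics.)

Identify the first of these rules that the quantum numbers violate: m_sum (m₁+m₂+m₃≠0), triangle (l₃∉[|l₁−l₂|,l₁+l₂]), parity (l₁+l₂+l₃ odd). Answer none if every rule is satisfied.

Σmᵢ = 0  ✓
l₃∈[|l₁−l₂|,l₁+l₂]=[3,7], have l₃=1  ✗
Σlᵢ = 8 ⇒ even

triangle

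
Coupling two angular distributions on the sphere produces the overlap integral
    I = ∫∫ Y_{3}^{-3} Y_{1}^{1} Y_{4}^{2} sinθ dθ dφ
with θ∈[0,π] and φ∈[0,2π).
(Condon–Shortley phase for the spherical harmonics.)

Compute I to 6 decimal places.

0.061558

Rules hold: Σm=0, L=8 even, 2≤4≤4.
N = 7·3·9 = 189
Δ = 0!·6!·2!/9! = 1/252
Racah Σ t=0..0: t=0:+1/36 = 1/36
⇒ 3j(3 1 4; 0 0 0)² = 4/63, sgn +1
Racah Σ t=0..0: t=0:+1/1440 = 1/1440
⇒ 3j(3 1 4; -3 1 2)² = 1/252, sgn +1
4πI² = N·(3j₀)²·(3jₘ)² = 1/21
I = +1·√(0.047619/4π) = 0.06155813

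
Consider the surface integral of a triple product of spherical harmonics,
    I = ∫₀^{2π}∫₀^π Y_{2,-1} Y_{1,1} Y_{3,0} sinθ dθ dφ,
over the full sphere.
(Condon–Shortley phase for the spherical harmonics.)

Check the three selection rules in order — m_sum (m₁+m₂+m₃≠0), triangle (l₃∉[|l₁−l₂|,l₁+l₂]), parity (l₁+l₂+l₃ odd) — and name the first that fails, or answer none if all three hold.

none

m₁+m₂+m₃ = -1 + 1 + 0 = 0  ✓
triangle: |2−1|=1 ≤ l₃=3 ≤ 2+1=3  ✓
parity: l₁+l₂+l₃ = 6 is even  ✓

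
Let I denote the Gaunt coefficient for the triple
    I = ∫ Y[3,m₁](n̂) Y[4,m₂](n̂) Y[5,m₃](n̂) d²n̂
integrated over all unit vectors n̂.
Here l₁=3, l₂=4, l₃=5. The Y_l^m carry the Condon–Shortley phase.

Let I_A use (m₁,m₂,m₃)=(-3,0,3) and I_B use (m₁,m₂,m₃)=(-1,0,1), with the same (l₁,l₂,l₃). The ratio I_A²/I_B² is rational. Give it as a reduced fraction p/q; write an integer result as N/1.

630/121

l's match ⇒ only the (l;m) 3-j factors differ between A and B.
A: triangle coeff Δ(3,4,5) = 1/180180; Σ_t [2,2]: t=2:+1/2304 = 1/2304; (3j)²=5/143 [(3 4 5; -3 0 3)], sign=+1
B: triangle coeff Δ(3,4,5) = 1/180180; Σ_t [0,2]: t=0:+1/2304 t=1:−1/216 t=2:+1/384 = -11/6912; (3j)²=11/1638 [(3 4 5; -1 0 1)], sign=-1
I_A²/I_B² = (5/143)/(11/1638) = 630/121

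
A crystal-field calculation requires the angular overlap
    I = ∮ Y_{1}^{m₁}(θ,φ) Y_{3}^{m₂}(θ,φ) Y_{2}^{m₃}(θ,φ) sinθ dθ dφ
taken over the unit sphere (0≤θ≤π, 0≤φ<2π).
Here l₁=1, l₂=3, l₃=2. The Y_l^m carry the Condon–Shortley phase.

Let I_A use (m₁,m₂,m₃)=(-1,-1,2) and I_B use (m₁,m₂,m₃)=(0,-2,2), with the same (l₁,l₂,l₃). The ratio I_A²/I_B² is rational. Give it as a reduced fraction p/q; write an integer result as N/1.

1/5

l's match ⇒ only the (l;m) 3-j factors differ between A and B.
A: triangle coeff Δ(1,3,2) = 1/105; Σ_t [2,2]: t=2:+1/48 = 1/48; (3j)²=1/105 [(1 3 2; -1 -1 2)], sign=+1
B: triangle coeff Δ(1,3,2) = 1/105; Σ_t [1,1]: t=1:−1/24 = -1/24; (3j)²=1/21 [(1 3 2; 0 -2 2)], sign=-1
I_A²/I_B² = (1/105)/(1/21) = 1/5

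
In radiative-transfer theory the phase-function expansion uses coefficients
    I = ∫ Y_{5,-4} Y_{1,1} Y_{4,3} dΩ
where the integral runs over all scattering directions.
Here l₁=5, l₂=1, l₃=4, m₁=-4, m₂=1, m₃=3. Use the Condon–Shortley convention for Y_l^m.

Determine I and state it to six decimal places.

Rules hold: Σm=0, L=10 even, 4≤4≤6.
N = 11·3·9 = 297
Δ = 2!·8!·0!/11! = 1/495
Racah Σ t=1..1: t=1:−1/576 = -1/576
⇒ 3j(5 1 4; 0 0 0)² = 5/99, sgn -1
Racah Σ t=2..2: t=2:+1/10080 = 1/10080
⇒ 3j(5 1 4; -4 1 3)² = 4/55, sgn -1
4πI² = N·(3j₀)²·(3jₘ)² = 12/11
I = +1·√(1.09091/4π) = 0.29463840

0.294638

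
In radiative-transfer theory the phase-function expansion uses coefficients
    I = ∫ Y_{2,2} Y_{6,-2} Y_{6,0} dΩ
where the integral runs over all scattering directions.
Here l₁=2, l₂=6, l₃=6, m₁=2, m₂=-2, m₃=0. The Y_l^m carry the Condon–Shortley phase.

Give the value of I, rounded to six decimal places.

-0.191909

Checks pass: Σm=0; 14 even; l₃=6∈[4,8].
(2·2+1)(2·6+1)(2·6+1) = 845
Δ: 2! 2! 10! / 15! → 1/90090
sum: t=0:+1/69120 t=1:−1/14400 t=2:+1/69120 = -7/172800
3j²(2 6 6; 0 0 0) = Δ·Π!·Σ² = 14/715  (sign -1)
sum: t=0:+1/69120 = 1/69120
3j²(2 6 6; 2 -2 0) = Δ·Π!·Σ² = 4/143  (sign +1)
combine: 4πI² = 845·14/715·4/143 = 56/121
take √, sign -1: I = -0.19190947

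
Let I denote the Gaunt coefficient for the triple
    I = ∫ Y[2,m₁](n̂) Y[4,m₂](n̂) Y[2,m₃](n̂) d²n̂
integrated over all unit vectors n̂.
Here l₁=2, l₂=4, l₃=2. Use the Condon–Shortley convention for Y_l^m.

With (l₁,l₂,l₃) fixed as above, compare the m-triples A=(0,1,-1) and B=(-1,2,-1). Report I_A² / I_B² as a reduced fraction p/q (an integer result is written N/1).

l's match ⇒ only the (l;m) 3-j factors differ between A and B.
A: triangle coeff Δ(2,4,2) = 1/630; Σ_t [2,2]: t=2:+1/24 = 1/24; (3j)²=1/21 [(2 4 2; 0 1 -1)], sign=-1
B: triangle coeff Δ(2,4,2) = 1/630; Σ_t [3,3]: t=3:−1/36 = -1/36; (3j)²=4/63 [(2 4 2; -1 2 -1)], sign=+1
I_A²/I_B² = (1/21)/(4/63) = 3/4

3/4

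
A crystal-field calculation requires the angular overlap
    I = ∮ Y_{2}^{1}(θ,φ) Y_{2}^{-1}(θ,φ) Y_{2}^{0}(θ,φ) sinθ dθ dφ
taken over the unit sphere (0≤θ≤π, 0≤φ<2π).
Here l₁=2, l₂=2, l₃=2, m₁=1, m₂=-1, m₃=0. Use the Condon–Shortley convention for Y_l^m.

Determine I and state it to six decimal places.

-0.090112

Checks pass: Σm=0; 6 even; l₃=2∈[0,4].
(2·2+1)(2·2+1)(2·2+1) = 125
Δ: 2! 2! 2! / 7! → 1/630
sum: t=0:+1/8 t=1:−1/1 t=2:+1/8 = -3/4
3j²(2 2 2; 0 0 0) = Δ·Π!·Σ² = 2/35  (sign -1)
sum: t=0:+1/2 t=1:−1/4 = 1/4
3j²(2 2 2; 1 -1 0) = Δ·Π!·Σ² = 1/70  (sign +1)
combine: 4πI² = 125·2/35·1/70 = 5/49
take √, sign -1: I = -0.09011188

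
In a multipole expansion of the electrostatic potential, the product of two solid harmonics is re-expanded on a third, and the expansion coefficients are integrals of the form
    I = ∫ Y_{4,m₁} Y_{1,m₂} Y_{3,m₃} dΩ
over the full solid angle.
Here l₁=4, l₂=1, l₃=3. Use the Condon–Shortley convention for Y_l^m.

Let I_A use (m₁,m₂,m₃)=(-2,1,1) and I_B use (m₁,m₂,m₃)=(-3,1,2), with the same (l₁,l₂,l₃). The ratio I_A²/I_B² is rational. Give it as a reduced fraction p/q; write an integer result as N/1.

Shared (l₁,l₂,l₃)=(4,1,3): N and (l;000)² cancel in I_A²/I_B².
A: Δ = 2!·6!·0!/9! = 1/252; Racah Σ t=2..2: t=2:+1/96 = 1/96; ⇒ 3j(4 1 3; -2 1 1)² = 5/84, sgn +1
B: Δ = 2!·6!·0!/9! = 1/252; Racah Σ t=2..2: t=2:+1/240 = 1/240; ⇒ 3j(4 1 3; -3 1 2)² = 1/12, sgn -1
I_A²/I_B² = (5/84)/(1/12) = 5/7

5/7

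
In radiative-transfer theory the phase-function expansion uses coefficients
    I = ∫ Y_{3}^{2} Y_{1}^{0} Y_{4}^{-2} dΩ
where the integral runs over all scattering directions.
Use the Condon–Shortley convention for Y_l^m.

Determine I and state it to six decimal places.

0.213244

Rules hold: Σm=0, L=8 even, 2≤4≤4.
N = 7·3·9 = 189
Δ = 0!·6!·2!/9! = 1/252
Racah Σ t=0..0: t=0:+1/36 = 1/36
⇒ 3j(3 1 4; 0 0 0)² = 4/63, sgn +1
Racah Σ t=0..0: t=0:+1/120 = 1/120
⇒ 3j(3 1 4; 2 0 -2)² = 1/21, sgn +1
4πI² = N·(3j₀)²·(3jₘ)² = 4/7
I = +1·√(0.571429/4π) = 0.21324362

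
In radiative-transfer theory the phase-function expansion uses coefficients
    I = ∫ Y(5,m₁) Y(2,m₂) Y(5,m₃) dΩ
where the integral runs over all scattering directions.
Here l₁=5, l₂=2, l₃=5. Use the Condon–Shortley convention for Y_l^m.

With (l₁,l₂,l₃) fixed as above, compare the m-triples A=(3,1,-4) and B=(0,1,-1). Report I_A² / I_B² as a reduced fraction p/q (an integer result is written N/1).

147/5

l's match ⇒ only the (l;m) 3-j factors differ between A and B.
A: triangle coeff Δ(5,2,5) = 1/38610; Σ_t [1,2]: t=1:−1/10080 t=2:+1/80640 = -1/11520; (3j)²=49/1430 [(5 2 5; 3 1 -4)], sign=+1
B: triangle coeff Δ(5,2,5) = 1/38610; Σ_t [1,2]: t=1:−1/1152 t=2:+1/1440 = -1/5760; (3j)²=1/858 [(5 2 5; 0 1 -1)], sign=-1
I_A²/I_B² = (49/1430)/(1/858) = 147/5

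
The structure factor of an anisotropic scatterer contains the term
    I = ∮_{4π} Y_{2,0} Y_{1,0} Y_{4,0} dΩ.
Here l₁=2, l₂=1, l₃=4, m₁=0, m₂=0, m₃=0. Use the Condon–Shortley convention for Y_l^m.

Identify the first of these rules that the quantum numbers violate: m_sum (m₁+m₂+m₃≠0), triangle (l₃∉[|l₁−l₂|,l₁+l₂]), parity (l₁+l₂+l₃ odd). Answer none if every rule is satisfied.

azimuthal sum: 0 + 0 + 0 = 0  ✓
1 ≤ 4 ≤ 3 (triangle on l)  ✗
L = 2 + 1 + 4 = 7 (odd)

triangle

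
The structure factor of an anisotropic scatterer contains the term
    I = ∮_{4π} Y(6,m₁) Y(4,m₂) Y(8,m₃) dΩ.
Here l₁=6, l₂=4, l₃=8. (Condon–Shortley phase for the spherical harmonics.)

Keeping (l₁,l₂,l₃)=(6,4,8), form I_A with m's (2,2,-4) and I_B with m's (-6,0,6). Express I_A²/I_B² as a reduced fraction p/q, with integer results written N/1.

Same 6,4,8: normalisation and zero-m 3j drop out of the ratio.
A: Δ: 2! 10! 6! / 19! → 1/23279256; sum: t=0:+1/24883200 t=1:−1/3628800 t=2:+1/7741440 = -37/348364800; 3j²(6 4 8; 2 2 -4) = Δ·Π!·Σ² = 1369/176358  (sign -1)
B: Δ: 2! 10! 6! / 19! → 1/23279256; sum: t=2:+1/348364800 = 1/348364800; 3j²(6 4 8; -6 0 6) = Δ·Π!·Σ² = 11/646  (sign +1)
I_A²/I_B² = (1369/176358)/(11/646) = 1369/3003

1369/3003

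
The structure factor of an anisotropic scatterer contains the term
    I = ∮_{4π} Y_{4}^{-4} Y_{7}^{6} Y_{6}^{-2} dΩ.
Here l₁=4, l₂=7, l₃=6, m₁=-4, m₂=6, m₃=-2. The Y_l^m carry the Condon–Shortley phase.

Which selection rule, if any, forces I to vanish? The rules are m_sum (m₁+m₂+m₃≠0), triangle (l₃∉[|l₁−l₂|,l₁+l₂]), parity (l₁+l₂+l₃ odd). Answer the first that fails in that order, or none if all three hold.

m₁+m₂+m₃ = -4 + 6 − 2 = 0  ✓
triangle: |4−7|=3 ≤ l₃=6 ≤ 4+7=11  ✓
parity: l₁+l₂+l₃ = 17 is odd  ✗

parity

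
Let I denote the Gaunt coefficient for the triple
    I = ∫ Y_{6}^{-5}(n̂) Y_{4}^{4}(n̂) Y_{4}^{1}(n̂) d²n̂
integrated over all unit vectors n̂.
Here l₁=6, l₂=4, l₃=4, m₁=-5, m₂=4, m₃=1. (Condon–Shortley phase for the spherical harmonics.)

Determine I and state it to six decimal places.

m-sum 0 ✓  L=14 even ✓  2≤4≤10 ✓
Π(2lᵢ+1) = 13×9×9 = 1053
triangle coeff Δ(6,4,4) = 1/1261260
Σ_t [2,4]: t=2:+1/4608 t=3:−1/1296 t=4:+1/4608 = -7/20736
(3j)²=20/1287 [(6 4 4; 0 0 0)], sign=-1
Σ_t [6,6]: t=6:+1/172800 = 1/172800
(3j)²=2/65 [(6 4 4; -5 4 1)], sign=-1
⇒ 4πI² = 72/143
I = (+1)√(72/143/(4π)) = 0.20016738

0.200167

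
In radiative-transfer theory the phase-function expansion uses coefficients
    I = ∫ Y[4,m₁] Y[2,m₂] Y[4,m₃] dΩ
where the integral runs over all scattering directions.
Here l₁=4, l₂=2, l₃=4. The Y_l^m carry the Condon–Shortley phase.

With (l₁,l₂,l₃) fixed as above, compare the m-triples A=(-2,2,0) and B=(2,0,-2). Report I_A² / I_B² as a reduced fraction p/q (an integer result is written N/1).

Shared (l₁,l₂,l₃)=(4,2,4): N and (l;000)² cancel in I_A²/I_B².
A: Δ = 2!·6!·2!/11! = 1/13860; Racah Σ t=2..2: t=2:+1/192 = 1/192; ⇒ 3j(4 2 4; -2 2 0)² = 3/77, sgn +1
B: Δ = 2!·6!·2!/11! = 1/13860; Racah Σ t=0..2: t=0:+1/192 t=1:−1/120 t=2:+1/2880 = -1/360; ⇒ 3j(4 2 4; 2 0 -2)² = 16/3465, sgn -1
I_A²/I_B² = (3/77)/(16/3465) = 135/16

135/16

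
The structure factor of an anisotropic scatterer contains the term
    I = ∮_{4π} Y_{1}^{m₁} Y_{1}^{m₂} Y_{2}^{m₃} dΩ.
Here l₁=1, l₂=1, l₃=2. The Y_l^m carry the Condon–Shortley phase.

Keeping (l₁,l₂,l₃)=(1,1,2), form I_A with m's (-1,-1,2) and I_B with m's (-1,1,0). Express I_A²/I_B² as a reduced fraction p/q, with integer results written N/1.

6/1

Shared (l₁,l₂,l₃)=(1,1,2): N and (l;000)² cancel in I_A²/I_B².
A: Δ = 0!·2!·2!/5! = 1/30; Racah Σ t=0..0: t=0:+1/4 = 1/4; ⇒ 3j(1 1 2; -1 -1 2)² = 1/5, sgn +1
B: Δ = 0!·2!·2!/5! = 1/30; Racah Σ t=0..0: t=0:+1/4 = 1/4; ⇒ 3j(1 1 2; -1 1 0)² = 1/30, sgn +1
I_A²/I_B² = (1/5)/(1/30) = 6/1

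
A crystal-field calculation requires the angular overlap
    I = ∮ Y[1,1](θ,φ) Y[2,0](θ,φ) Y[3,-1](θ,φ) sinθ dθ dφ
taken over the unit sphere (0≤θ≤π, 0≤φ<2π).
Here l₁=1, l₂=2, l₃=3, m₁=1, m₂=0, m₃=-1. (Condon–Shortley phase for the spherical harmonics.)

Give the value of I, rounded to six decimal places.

Checks pass: Σm=0; 6 even; l₃=3∈[1,3].
(2·1+1)(2·2+1)(2·3+1) = 105
Δ: 0! 2! 4! / 7! → 1/105
sum: t=0:+1/4 = 1/4
3j²(1 2 3; 0 0 0) = Δ·Π!·Σ² = 3/35  (sign -1)
sum: t=0:+1/8 = 1/8
3j²(1 2 3; 1 0 -1) = Δ·Π!·Σ² = 2/35  (sign +1)
combine: 4πI² = 105·3/35·2/35 = 18/35
take √, sign -1: I = -0.20230066

-0.202301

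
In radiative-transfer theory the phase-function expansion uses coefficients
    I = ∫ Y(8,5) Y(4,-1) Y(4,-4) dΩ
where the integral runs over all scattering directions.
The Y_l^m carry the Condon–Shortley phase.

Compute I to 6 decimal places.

Checks pass: Σm=0; 16 even; l₃=4∈[4,12].
(2·8+1)(2·4+1)(2·4+1) = 1377
Δ: 8! 8! 0! / 17! → 1/218790
sum: t=4:+1/331776 = 1/331776
3j²(8 4 4; 0 0 0) = Δ·Π!·Σ² = 490/21879  (sign +1)
sum: t=3:−1/29030400 = -1/29030400
3j²(8 4 4; 5 -1 -4) = Δ·Π!·Σ² = 1/170  (sign -1)
combine: 4πI² = 1377·490/21879·1/170 = 441/2431
take √, sign -1: I = -0.12014948

-0.120149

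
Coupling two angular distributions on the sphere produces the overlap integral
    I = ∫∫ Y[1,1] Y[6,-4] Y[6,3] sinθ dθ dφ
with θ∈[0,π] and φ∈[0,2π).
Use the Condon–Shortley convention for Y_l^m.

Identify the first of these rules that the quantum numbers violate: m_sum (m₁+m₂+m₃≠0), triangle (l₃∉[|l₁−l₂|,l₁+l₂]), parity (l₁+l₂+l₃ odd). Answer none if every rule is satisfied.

Σmᵢ = 0  ✓
l₃∈[|l₁−l₂|,l₁+l₂]=[5,7], have l₃=6  ✓
Σlᵢ = 13 ⇒ odd  ✗

parity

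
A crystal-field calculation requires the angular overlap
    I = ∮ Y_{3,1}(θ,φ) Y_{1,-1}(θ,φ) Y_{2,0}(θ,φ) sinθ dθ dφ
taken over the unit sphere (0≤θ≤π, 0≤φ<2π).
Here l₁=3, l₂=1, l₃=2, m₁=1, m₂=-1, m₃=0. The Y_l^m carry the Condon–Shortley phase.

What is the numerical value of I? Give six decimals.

-0.202301

m-sum 0 ✓  L=6 even ✓  2≤2≤4 ✓
Π(2lᵢ+1) = 7×3×5 = 105
triangle coeff Δ(3,1,2) = 1/105
Σ_t [1,1]: t=1:−1/4 = -1/4
(3j)²=3/35 [(3 1 2; 0 0 0)], sign=-1
Σ_t [0,0]: t=0:+1/8 = 1/8
(3j)²=2/35 [(3 1 2; 1 -1 0)], sign=+1
⇒ 4πI² = 18/35
I = (-1)√(18/35/(4π)) = -0.20230066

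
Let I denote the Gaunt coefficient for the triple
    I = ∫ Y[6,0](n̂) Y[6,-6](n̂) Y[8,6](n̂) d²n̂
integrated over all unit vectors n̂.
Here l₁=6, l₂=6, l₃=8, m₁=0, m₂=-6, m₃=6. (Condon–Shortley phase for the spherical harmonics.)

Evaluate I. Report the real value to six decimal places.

0.171754

Checks pass: Σm=0; 20 even; l₃=8∈[0,12].
(2·6+1)(2·6+1)(2·8+1) = 2873
Δ: 4! 8! 8! / 21! → 1/1309458150
sum: t=0:+1/49766400 t=1:−1/3110400 t=2:+1/1327104 t=3:−1/3110400 t=4:+1/49766400 = 1/6635520
3j²(6 6 8; 0 0 0) = Δ·Π!·Σ² = 350/46189  (sign +1)
sum: t=0:+1/1393459200 = 1/1393459200
3j²(6 6 8; 0 -6 6) = Δ·Π!·Σ² = 11/646  (sign +1)
combine: 4πI² = 2873·350/46189·11/646 = 2275/6137
take √, sign +1: I = 0.17175433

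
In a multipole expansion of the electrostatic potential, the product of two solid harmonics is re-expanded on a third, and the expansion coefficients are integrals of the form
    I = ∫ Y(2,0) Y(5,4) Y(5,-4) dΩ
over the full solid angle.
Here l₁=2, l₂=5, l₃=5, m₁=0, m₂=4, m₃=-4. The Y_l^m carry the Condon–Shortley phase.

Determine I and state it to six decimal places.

m-sum 0 ✓  L=12 even ✓  3≤5≤7 ✓
Π(2lᵢ+1) = 5×11×11 = 605
triangle coeff Δ(2,5,5) = 1/38610
Σ_t [0,2]: t=0:+1/2880 t=1:−1/576 t=2:+1/2880 = -1/960
(3j)²=10/429 [(2 5 5; 0 0 0)], sign=+1
Σ_t [1,2]: t=1:−1/40320 t=2:+1/20160 = 1/40320
(3j)²=6/715 [(2 5 5; 0 4 -4)], sign=-1
⇒ 4πI² = 20/169
I = (-1)√(20/169/(4π)) = -0.09704356

-0.097044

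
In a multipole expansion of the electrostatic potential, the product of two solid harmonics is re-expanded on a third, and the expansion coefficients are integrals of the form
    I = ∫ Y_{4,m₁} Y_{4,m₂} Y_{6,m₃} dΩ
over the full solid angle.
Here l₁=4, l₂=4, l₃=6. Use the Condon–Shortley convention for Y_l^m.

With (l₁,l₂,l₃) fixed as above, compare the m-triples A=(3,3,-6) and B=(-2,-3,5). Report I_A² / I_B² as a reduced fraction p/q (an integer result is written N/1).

14/3

l's match ⇒ only the (l;m) 3-j factors differ between A and B.
A: triangle coeff Δ(4,4,6) = 1/1261260; Σ_t [1,1]: t=1:−1/518400 = -1/518400; (3j)²=7/195 [(4 4 6; 3 3 -6)], sign=-1
B: triangle coeff Δ(4,4,6) = 1/1261260; Σ_t [0,1]: t=0:+1/172800 t=1:−1/86400 = -1/172800; (3j)²=1/130 [(4 4 6; -2 -3 5)], sign=+1
I_A²/I_B² = (7/195)/(1/130) = 14/3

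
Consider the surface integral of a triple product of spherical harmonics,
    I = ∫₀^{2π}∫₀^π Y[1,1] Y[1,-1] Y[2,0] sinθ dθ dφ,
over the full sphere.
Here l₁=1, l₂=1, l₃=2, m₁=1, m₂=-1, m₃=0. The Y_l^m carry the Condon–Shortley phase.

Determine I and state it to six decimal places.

Checks pass: Σm=0; 4 even; l₃=2∈[0,2].
(2·1+1)(2·1+1)(2·2+1) = 45
Δ: 0! 2! 2! / 5! → 1/30
sum: t=0:+1/1 = 1/1
3j²(1 1 2; 0 0 0) = Δ·Π!·Σ² = 2/15  (sign +1)
sum: t=0:+1/4 = 1/4
3j²(1 1 2; 1 -1 0) = Δ·Π!·Σ² = 1/30  (sign +1)
combine: 4πI² = 45·2/15·1/30 = 1/5
take √, sign +1: I = 0.12615663

0.126157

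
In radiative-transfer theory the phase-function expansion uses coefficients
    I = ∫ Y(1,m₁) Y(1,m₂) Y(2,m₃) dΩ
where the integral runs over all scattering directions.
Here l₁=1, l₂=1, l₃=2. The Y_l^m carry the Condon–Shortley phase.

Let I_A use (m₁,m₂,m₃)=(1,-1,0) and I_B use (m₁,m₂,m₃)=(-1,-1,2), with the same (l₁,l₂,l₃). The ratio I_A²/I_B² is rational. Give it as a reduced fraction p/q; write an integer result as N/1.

1/6

Same 1,1,2: normalisation and zero-m 3j drop out of the ratio.
A: Δ: 0! 2! 2! / 5! → 1/30; sum: t=0:+1/4 = 1/4; 3j²(1 1 2; 1 -1 0) = Δ·Π!·Σ² = 1/30  (sign +1)
B: Δ: 0! 2! 2! / 5! → 1/30; sum: t=0:+1/4 = 1/4; 3j²(1 1 2; -1 -1 2) = Δ·Π!·Σ² = 1/5  (sign +1)
I_A²/I_B² = (1/30)/(1/5) = 1/6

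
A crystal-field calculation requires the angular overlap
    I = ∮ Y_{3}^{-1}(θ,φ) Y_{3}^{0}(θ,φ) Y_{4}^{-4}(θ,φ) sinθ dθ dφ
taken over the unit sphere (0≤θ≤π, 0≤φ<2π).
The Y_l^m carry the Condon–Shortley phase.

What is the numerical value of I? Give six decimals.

m-sum = -1 + 0 − 4 = -5 ≠ 0 ⇒ I = 0

0.000000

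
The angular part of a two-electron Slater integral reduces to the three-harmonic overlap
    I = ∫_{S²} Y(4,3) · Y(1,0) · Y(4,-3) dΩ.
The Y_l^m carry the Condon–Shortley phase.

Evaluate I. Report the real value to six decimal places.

Σlᵢ=9 odd — θ-integrand is odd under cosθ→−cosθ; I=0

0.000000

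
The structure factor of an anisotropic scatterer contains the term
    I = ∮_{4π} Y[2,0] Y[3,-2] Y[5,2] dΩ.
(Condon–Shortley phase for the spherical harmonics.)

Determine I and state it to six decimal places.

0.190188

m-sum 0 ✓  L=10 even ✓  1≤5≤5 ✓
Π(2lᵢ+1) = 5×7×11 = 385
triangle coeff Δ(2,3,5) = 1/2310
Σ_t [0,0]: t=0:+1/144 = 1/144
(3j)²=10/231 [(2 3 5; 0 0 0)], sign=-1
Σ_t [0,0]: t=0:+1/480 = 1/480
(3j)²=3/110 [(2 3 5; 0 -2 2)], sign=-1
⇒ 4πI² = 5/11
I = (+1)√(5/11/(4π)) = 0.19018827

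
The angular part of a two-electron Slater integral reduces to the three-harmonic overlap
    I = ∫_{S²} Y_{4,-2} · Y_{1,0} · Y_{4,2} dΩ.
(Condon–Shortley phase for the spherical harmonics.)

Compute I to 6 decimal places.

0.000000

l₁+l₂+l₃=9 is odd: 3j(l;000)=0 ⇒ I=0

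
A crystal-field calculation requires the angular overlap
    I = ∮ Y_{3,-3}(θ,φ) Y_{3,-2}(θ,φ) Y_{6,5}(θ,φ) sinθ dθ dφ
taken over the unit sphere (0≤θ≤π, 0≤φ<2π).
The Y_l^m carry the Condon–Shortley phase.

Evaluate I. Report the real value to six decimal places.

Rules hold: Σm=0, L=12 even, 0≤6≤6.
N = 7·7·13 = 637
Δ = 0!·6!·6!/13! = 1/12012
Racah Σ t=0..0: t=0:+1/1296 = 1/1296
⇒ 3j(3 3 6; 0 0 0)² = 100/3003, sgn +1
Racah Σ t=0..0: t=0:+1/86400 = 1/86400
⇒ 3j(3 3 6; -3 -2 5)² = 1/26, sgn -1
4πI² = N·(3j₀)²·(3jₘ)² = 350/429
I = -1·√(0.815851/4π) = -0.25480060

-0.254801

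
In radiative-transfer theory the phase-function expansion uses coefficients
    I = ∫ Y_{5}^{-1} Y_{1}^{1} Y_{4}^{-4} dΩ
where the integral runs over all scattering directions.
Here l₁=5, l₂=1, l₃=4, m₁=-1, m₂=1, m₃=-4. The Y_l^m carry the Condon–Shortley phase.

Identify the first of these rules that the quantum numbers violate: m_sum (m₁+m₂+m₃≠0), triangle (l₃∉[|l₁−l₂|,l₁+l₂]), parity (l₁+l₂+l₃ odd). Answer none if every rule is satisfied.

m_sum

azimuthal sum: -1 + 1 − 4 = -4  ✗
4 ≤ 4 ≤ 6 (triangle on l)
L = 5 + 1 + 4 = 10 (even)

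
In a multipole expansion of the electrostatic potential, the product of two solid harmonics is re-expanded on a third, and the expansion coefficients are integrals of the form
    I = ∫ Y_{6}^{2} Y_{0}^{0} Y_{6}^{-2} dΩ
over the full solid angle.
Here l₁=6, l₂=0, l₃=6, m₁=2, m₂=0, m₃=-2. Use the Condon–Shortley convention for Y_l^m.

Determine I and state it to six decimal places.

Checks pass: Σm=0; 12 even; l₃=6∈[6,6].
(2·6+1)(2·0+1)(2·6+1) = 169
Δ: 0! 12! 0! / 13! → 1/13
sum: t=0:+1/518400 = 1/518400
3j²(6 0 6; 0 0 0) = Δ·Π!·Σ² = 1/13  (sign +1)
sum: t=0:+1/967680 = 1/967680
3j²(6 0 6; 2 0 -2) = Δ·Π!·Σ² = 1/13  (sign +1)
combine: 4πI² = 169·1/13·1/13 = 1/1
take √, sign +1: I = 0.28209479

0.282095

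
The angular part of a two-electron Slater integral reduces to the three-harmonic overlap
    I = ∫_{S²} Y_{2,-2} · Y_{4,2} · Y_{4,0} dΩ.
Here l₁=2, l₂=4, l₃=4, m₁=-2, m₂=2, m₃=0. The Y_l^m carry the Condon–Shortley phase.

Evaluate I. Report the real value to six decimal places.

m-sum 0 ✓  L=10 even ✓  2≤4≤6 ✓
Π(2lᵢ+1) = 5×9×9 = 405
triangle coeff Δ(2,4,4) = 1/13860
Σ_t [0,2]: t=0:+1/192 t=1:−1/36 t=2:+1/192 = -5/288
(3j)²=20/693 [(2 4 4; 0 0 0)], sign=-1
Σ_t [2,2]: t=2:+1/192 = 1/192
(3j)²=3/77 [(2 4 4; -2 2 0)], sign=+1
⇒ 4πI² = 2700/5929
I = (-1)√(2700/5929/(4π)) = -0.19036462

-0.190365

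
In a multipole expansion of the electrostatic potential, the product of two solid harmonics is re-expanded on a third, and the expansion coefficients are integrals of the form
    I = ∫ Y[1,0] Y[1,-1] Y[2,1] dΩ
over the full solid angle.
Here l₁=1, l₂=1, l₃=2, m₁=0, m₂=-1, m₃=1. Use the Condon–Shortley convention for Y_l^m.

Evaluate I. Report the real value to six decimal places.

m-sum 0 ✓  L=4 even ✓  0≤2≤2 ✓
Π(2lᵢ+1) = 3×3×5 = 45
triangle coeff Δ(1,1,2) = 1/30
Σ_t [0,0]: t=0:+1/1 = 1/1
(3j)²=2/15 [(1 1 2; 0 0 0)], sign=+1
Σ_t [0,0]: t=0:+1/2 = 1/2
(3j)²=1/10 [(1 1 2; 0 -1 1)], sign=-1
⇒ 4πI² = 3/5
I = (-1)√(3/5/(4π)) = -0.21850969

-0.218510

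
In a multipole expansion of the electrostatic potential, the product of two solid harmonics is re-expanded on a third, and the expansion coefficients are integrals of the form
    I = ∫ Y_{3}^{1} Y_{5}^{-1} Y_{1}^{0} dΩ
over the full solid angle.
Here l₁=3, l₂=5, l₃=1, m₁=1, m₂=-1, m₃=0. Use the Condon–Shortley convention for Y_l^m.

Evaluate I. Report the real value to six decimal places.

l₃=1 ∉ [2,8] — triangle fails ⇒ I = 0

0.000000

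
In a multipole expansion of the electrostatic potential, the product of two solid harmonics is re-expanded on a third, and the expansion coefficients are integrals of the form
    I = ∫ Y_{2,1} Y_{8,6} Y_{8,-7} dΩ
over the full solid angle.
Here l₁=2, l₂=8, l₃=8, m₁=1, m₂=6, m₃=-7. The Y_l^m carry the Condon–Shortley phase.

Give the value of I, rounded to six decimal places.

-0.193012

Checks pass: Σm=0; 18 even; l₃=8∈[6,10].
(2·2+1)(2·8+1)(2·8+1) = 1445
Δ: 2! 2! 14! / 19! → 1/348840
sum: t=0:+1/116121600 t=1:−1/25401600 t=2:+1/116121600 = -1/45158400
3j²(2 8 8; 0 0 0) = Δ·Π!·Σ² = 24/1615  (sign -1)
sum: t=0:+1/174356582400 t=1:−1/12454041600 = -1/13412044800
3j²(2 8 8; 1 6 -7) = Δ·Π!·Σ² = 169/7752  (sign +1)
combine: 4πI² = 1445·24/1615·169/7752 = 169/361
take √, sign -1: I = -0.19301223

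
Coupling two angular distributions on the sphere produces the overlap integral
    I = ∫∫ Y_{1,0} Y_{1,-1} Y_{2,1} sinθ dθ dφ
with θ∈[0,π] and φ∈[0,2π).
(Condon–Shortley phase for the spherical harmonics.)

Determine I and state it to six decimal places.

m-sum 0 ✓  L=4 even ✓  0≤2≤2 ✓
Π(2lᵢ+1) = 3×3×5 = 45
triangle coeff Δ(1,1,2) = 1/30
Σ_t [0,0]: t=0:+1/1 = 1/1
(3j)²=2/15 [(1 1 2; 0 0 0)], sign=+1
Σ_t [0,0]: t=0:+1/2 = 1/2
(3j)²=1/10 [(1 1 2; 0 -1 1)], sign=-1
⇒ 4πI² = 3/5
I = (-1)√(3/5/(4π)) = -0.21850969

-0.218510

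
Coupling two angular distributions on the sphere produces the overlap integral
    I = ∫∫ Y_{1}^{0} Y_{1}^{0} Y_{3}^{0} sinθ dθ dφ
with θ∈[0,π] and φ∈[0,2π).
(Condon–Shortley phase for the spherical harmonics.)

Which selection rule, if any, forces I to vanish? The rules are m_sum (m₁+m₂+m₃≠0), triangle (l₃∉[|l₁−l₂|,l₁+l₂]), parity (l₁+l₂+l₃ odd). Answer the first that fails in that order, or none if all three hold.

triangle

Σmᵢ = 0  ✓
l₃∈[|l₁−l₂|,l₁+l₂]=[0,2], have l₃=3  ✗
Σlᵢ = 5 ⇒ odd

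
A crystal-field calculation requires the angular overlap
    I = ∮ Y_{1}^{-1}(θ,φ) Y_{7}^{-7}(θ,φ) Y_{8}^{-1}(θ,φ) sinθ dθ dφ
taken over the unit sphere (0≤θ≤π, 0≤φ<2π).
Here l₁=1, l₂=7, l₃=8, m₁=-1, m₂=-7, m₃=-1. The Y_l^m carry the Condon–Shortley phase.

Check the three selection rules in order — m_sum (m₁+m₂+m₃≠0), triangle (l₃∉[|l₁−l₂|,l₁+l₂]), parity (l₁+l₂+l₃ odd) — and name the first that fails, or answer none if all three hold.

m_sum

m₁+m₂+m₃ = -1 − 7 − 1 = -9  ✗
triangle: |1−7|=6 ≤ l₃=8 ≤ 1+7=8
parity: l₁+l₂+l₃ = 16 is even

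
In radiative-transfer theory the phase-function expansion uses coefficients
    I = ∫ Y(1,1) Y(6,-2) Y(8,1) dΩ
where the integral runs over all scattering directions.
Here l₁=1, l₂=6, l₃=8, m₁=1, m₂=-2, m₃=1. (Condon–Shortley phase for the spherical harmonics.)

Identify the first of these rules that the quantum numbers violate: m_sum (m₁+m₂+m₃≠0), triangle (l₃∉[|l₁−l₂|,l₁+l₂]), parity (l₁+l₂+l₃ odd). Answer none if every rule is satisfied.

m₁+m₂+m₃ = 1 − 2 + 1 = 0  ✓
triangle: |1−6|=5 ≤ l₃=8 ≤ 1+6=7  ✗
parity: l₁+l₂+l₃ = 15 is odd

triangle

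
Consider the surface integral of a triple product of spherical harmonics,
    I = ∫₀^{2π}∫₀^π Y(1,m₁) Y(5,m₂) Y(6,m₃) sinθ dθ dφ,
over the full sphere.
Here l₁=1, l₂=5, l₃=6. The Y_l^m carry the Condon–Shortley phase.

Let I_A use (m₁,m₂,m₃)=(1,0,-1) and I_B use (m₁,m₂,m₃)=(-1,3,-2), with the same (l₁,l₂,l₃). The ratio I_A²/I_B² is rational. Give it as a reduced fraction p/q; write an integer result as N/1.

7/2

l's match ⇒ only the (l;m) 3-j factors differ between A and B.
A: triangle coeff Δ(1,5,6) = 1/858; Σ_t [0,0]: t=0:+1/28800 = 1/28800; (3j)²=7/286 [(1 5 6; 1 0 -1)], sign=-1
B: triangle coeff Δ(1,5,6) = 1/858; Σ_t [0,0]: t=0:+1/161280 = 1/161280; (3j)²=1/143 [(1 5 6; -1 3 -2)], sign=+1
I_A²/I_B² = (7/286)/(1/143) = 7/2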